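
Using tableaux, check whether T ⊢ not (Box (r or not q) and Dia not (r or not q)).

Valid

Tableau for the negation Box (r or not q) and Dia not (r or not q):
1. Box (r or not q) and Dia not (r or not q), 0
2. Box (r or not q), 0
3. Dia not (r or not q), 0
4. r or not q, 0
5. not q, 0
6. not (r or not q), 1
7. not r, 1
8. q, 1
9. r or not q, 1
10. not q, 1
Accessibility: 0R0, 0R1, 1R1
Branch closes: q and not q both at 1.
All branches of the negation close; one closing branch shown above.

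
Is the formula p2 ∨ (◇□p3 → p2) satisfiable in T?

1. p2 ∨ (◇□p3 → p2), 0
2. ◇□p3 → p2, 0
3. p2, 0
Accessibility: 0R0

Satisfiable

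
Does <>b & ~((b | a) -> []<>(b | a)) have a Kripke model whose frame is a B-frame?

No, unsatisfiable

1. <>b & ~((b | a) -> []<>(b | a)), 0
2. <>b, 0   [&-rule on 1]
3. ~((b | a) -> []<>(b | a)), 0   [&-rule on 1]
4. b | a, 0   [~->-rule on 3]
5. ~[]<>(b | a), 0   [~->-rule on 3]
6. a, 0   [|-rule on 4 (branches; this branch)]
7. b, 1   [<>-rule on 2: fresh world 1, 0R1]
8. ~<>(b | a), 2   [~[]-rule on 5: fresh world 2, 0R2]
9. ~(b | a), 0   [~<>-rule on 8 via 2R0]
10. ~b, 0   [~|-rule on 9]
11. ~a, 0   [~|-rule on 9]
Accessibility: 0R0, 0R1, 0R2, 1R0, 1R1, 2R0, 2R2
Branch closes: a and ~a both at 0.
All branches of the tableau close; one closing branch shown above.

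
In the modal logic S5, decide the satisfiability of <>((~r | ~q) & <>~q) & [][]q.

Unsatisfiable

1. <>((~r | ~q) & <>~q) & [][]q, u
2. <>((~r | ~q) & <>~q), u
3. [][]q, u
4. []q, u
5. q, u
6. (~r | ~q) & <>~q, v
7. ~r | ~q, v
8. <>~q, v
9. []q, v
10. q, v
11. ~r, v
12. ~q, w
13. []q, w
14. q, w
Accessibility: uRu, uRv, uRw, vRu, vRv, vRw, wRu, wRv, wRw
Branch closes: q and ~q both at w.
Every branch closes; the branch above is one of them.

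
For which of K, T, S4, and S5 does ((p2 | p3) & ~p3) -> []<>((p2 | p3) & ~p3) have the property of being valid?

S5-tableau for the negation ~(((p2 | p3) & ~p3) -> []<>((p2 | p3) & ~p3)):
1. ~(((p2 | p3) & ~p3) -> []<>((p2 | p3) & ~p3)), u
2. (p2 | p3) & ~p3, u   [~->-rule on 1]
3. ~[]<>((p2 | p3) & ~p3), u   [~->-rule on 1]
4. p2 | p3, u   [&-rule on 2]
5. ~p3, u   [&-rule on 2]
6. p2, u   [|-rule on 4 (branches; this branch)]
7. ~<>((p2 | p3) & ~p3), v   [~[]-rule on 3: fresh world v, uRv]
8. ~((p2 | p3) & ~p3), u   [~<>-rule on 7 via vRu]
9. ~((p2 | p3) & ~p3), v   [~<>-rule on 7 via vRv]
10. ~(p2 | p3), u   [~&-rule on 8 (branches; this branch)]
11. ~p2, u   [~|-rule on 10]
Accessibility: uRu, uRv, vRu, vRv
Branch closes: p2 and ~p2 both at u.
Every branch closes (one shown): valid in S5.
S4-tableau for the negation ~(((p2 | p3) & ~p3) -> []<>((p2 | p3) & ~p3)):
1. ~(((p2 | p3) & ~p3) -> []<>((p2 | p3) & ~p3)), u
2. (p2 | p3) & ~p3, u   [~->-rule on 1]
3. ~[]<>((p2 | p3) & ~p3), u   [~->-rule on 1]
4. p2 | p3, u   [&-rule on 2]
5. ~p3, u   [&-rule on 2]
6. p2, u   [|-rule on 4 (branches; this branch)]
7. ~<>((p2 | p3) & ~p3), v   [~[]-rule on 3: fresh world v, uRv]
8. ~((p2 | p3) & ~p3), v   [~<>-rule on 7 via vRv]
9. p3, v   [~&-rule on 8 (branches; this branch)]
Accessibility: uRu, uRv, vRv
Complete open branch: countermodel on an S4-frame, so not valid in S4, nor in K, T (the same frame is also a K-frame and a T-frame).

S5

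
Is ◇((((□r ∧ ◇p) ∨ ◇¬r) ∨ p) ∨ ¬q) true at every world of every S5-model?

Invalid (countermodel exists)

Tableau for the negation ¬◇((((□r ∧ ◇p) ∨ ◇¬r) ∨ p) ∨ ¬q):
1. ¬◇((((□r ∧ ◇p) ∨ ◇¬r) ∨ p) ∨ ¬q), u
2. ¬((((□r ∧ ◇p) ∨ ◇¬r) ∨ p) ∨ ¬q), u   [¬◇-rule on 1 via uRu]
3. ¬(((□r ∧ ◇p) ∨ ◇¬r) ∨ p), u   [¬∨-rule on 2]
4. q, u   [¬∨-rule on 2]
5. ¬((□r ∧ ◇p) ∨ ◇¬r), u   [¬∨-rule on 3]
6. ¬p, u   [¬∨-rule on 3]
7. ¬(□r ∧ ◇p), u   [¬∨-rule on 5]
8. ¬◇¬r, u   [¬∨-rule on 5]
9. r, u   [¬◇-rule on 8 via uRu]
10. ¬◇p, u   [¬∧-rule on 7 (branches; this branch)]
Accessibility: uRu
The negation has an open branch (countermodel exists).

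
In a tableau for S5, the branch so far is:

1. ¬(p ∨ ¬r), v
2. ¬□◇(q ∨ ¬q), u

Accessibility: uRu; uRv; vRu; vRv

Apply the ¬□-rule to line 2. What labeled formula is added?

a fresh world w with uRw, and ¬◇(q ∨ ¬q) at w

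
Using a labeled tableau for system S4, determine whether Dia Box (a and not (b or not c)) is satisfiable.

1. Dia Box (a and not (b or not c)), 0
2. Box (a and not (b or not c)), 1
3. a and not (b or not c), 1
4. a, 1
5. not (b or not c), 1
6. not b, 1
7. c, 1
Accessibility: 0R0, 0R1, 1R1

Satisfiable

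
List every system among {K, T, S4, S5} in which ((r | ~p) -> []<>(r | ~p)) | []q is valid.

S5-tableau for the negation ~(((r | ~p) -> []<>(r | ~p)) | []q):
1. ~(((r | ~p) -> []<>(r | ~p)) | []q), 0
2. ~((r | ~p) -> []<>(r | ~p)), 0
3. ~[]q, 0
4. r | ~p, 0
5. ~[]<>(r | ~p), 0
6. ~p, 0
7. ~q, 1
8. ~<>(r | ~p), 2
9. ~(r | ~p), 0
10. ~r, 0
11. p, 0
Accessibility: 0R0, 0R1, 0R2, 1R0, 1R1, 1R2, 2R0, 2R1, 2R2
Branch closes: p and ~p both at 0.
Every branch closes (one shown): valid in S5.
S4-tableau for the negation ~(((r | ~p) -> []<>(r | ~p)) | []q):
1. ~(((r | ~p) -> []<>(r | ~p)) | []q), 0
2. ~((r | ~p) -> []<>(r | ~p)), 0
3. ~[]q, 0
4. r | ~p, 0
5. ~[]<>(r | ~p), 0
6. ~p, 0
7. ~q, 1
8. ~<>(r | ~p), 2
9. ~(r | ~p), 2
10. ~r, 2
11. p, 2
Accessibility: 0R0, 0R1, 0R2, 1R1, 2R2
Complete open branch: countermodel on an S4-frame, so not valid in S4, nor in K, T (the same frame is also a K-frame and a T-frame).

S5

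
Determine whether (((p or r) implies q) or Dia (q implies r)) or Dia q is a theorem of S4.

Valid in S4

Tableau for the negation not ((((p or r) implies q) or Dia (q implies r)) or Dia q):
1. not ((((p or r) implies q) or Dia (q implies r)) or Dia q), 0
2. not (((p or r) implies q) or Dia (q implies r)), 0
3. not Dia q, 0
4. not ((p or r) implies q), 0
5. not Dia (q implies r), 0
6. p or r, 0
7. not q, 0
8. not (q implies r), 0
9. q, 0
10. not r, 0
Accessibility: 0R0
Branch closes: q and not q both at 0.
All branches of the negation close; one closing branch shown above.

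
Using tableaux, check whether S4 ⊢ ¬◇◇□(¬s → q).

Invalid (countermodel exists)

Tableau for the negation ◇◇□(¬s → q):
1. ◇◇□(¬s → q), u
2. ◇□(¬s → q), v   [◇-rule on 1: fresh world v, uRv]
3. □(¬s → q), w   [◇-rule on 2: fresh world w, vRw]
4. ¬s → q, w   [□-rule on 3 via wRw]
5. q, w   [→-rule on 4 (branches; this branch)]
Accessibility: uRu, uRv, uRw, vRv, vRw, wRw
The negation has an open branch (countermodel exists).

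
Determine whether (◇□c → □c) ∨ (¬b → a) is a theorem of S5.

Valid in S5

Tableau for the negation ¬((◇□c → □c) ∨ (¬b → a)):
1. ¬((◇□c → □c) ∨ (¬b → a)), 0
2. ¬(◇□c → □c), 0
3. ¬(¬b → a), 0
4. ◇□c, 0
5. ¬□c, 0
6. ¬b, 0
7. ¬a, 0
8. □c, 1
9. c, 0
10. c, 1
11. ¬c, 2
12. c, 2
Accessibility: 0R0, 0R1, 0R2, 1R0, 1R1, 1R2, 2R0, 2R1, 2R2
Branch closes: c and ¬c both at 2.
All branches of the negation close; one closing branch shown above.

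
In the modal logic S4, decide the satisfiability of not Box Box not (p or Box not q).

Satisfiable

1. not Box Box not (p or Box not q), u
2. not Box not (p or Box not q), v   [neg-Box-rule on 1: fresh world v, uRv]
3. p or Box not q, w   [neg-Box-rule on 2: fresh world w, vRw]
4. Box not q, w   [or-rule on 3 (branches; this branch)]
5. not q, w   [Box-rule on 4 via wRw]
Accessibility: uRu, uRv, uRw, vRv, vRw, wRw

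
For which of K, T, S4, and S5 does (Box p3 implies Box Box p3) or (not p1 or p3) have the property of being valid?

K-tableau for the negation not ((Box p3 implies Box Box p3) or (not p1 or p3)):
1. not ((Box p3 implies Box Box p3) or (not p1 or p3)), 0
2. not (Box p3 implies Box Box p3), 0
3. not (not p1 or p3), 0
4. Box p3, 0
5. not Box Box p3, 0
6. p1, 0
7. not p3, 0
8. not Box p3, 1
9. p3, 1
10. not p3, 2
Accessibility: 0R1, 1R2
Complete open branch: countermodel on a K-frame, so not valid in K.
T-tableau for the negation not ((Box p3 implies Box Box p3) or (not p1 or p3)):
1. not ((Box p3 implies Box Box p3) or (not p1 or p3)), 0
2. not (Box p3 implies Box Box p3), 0
3. not (not p1 or p3), 0
4. Box p3, 0
5. not Box Box p3, 0
6. p1, 0
7. not p3, 0
8. p3, 0
Accessibility: 0R0
Branch closes: p3 and not p3 both at 0.
Every branch closes (one shown): valid in T, hence also in S4, S5 (every theorem of T is a theorem of S4 and S5).

T, S4, S5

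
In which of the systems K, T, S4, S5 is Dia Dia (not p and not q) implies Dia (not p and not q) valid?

S4-tableau for the negation not (Dia Dia (not p and not q) implies Dia (not p and not q)):
1. not (Dia Dia (not p and not q) implies Dia (not p and not q)), w0
2. Dia Dia (not p and not q), w0
3. not Dia (not p and not q), w0
4. not (not p and not q), w0
5. q, w0
6. Dia (not p and not q), w1
7. not (not p and not q), w1
8. q, w1
9. not p and not q, w2
10. not p, w2
11. not q, w2
12. not (not p and not q), w2
13. q, w2
Accessibility: w0Rw0, w0Rw1, w0Rw2, w1Rw1, w1Rw2, w2Rw2
Branch closes: q and not q both at w2.
Every branch closes (one shown): valid in S4, hence also in S5 (every theorem of S4 is a theorem of S5).
T-tableau for the negation not (Dia Dia (not p and not q) implies Dia (not p and not q)):
1. not (Dia Dia (not p and not q) implies Dia (not p and not q)), w0
2. Dia Dia (not p and not q), w0
3. not Dia (not p and not q), w0
4. not (not p and not q), w0
5. q, w0
6. Dia (not p and not q), w1
7. not (not p and not q), w1
8. q, w1
9. not p and not q, w2
10. not p, w2
11. not q, w2
Accessibility: w0Rw0, w0Rw1, w1Rw1, w1Rw2, w2Rw2
Complete open branch: countermodel on a T-frame, so not valid in T, nor in K (the same frame is also a K-frame).

S4, S5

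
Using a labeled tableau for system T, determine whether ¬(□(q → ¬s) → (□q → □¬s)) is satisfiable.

Unsatisfiable

1. ¬(□(q → ¬s) → (□q → □¬s)), w0
2. □(q → ¬s), w0   [¬→-rule on 1]
3. ¬(□q → □¬s), w0   [¬→-rule on 1]
4. □q, w0   [¬→-rule on 3]
5. ¬□¬s, w0   [¬→-rule on 3]
6. q → ¬s, w0   [□-rule on 2 via w0Rw0]
7. q, w0   [□-rule on 4 via w0Rw0]
8. ¬s, w0   [→-rule on 6 (branches; this branch)]
9. s, w1   [¬□-rule on 5: fresh world w1, w0Rw1]
10. q → ¬s, w1   [□-rule on 2 via w0Rw1]
11. q, w1   [□-rule on 4 via w0Rw1]
12. ¬s, w1   [→-rule on 10 (branches; this branch)]
Accessibility: w0Rw0, w0Rw1, w1Rw1
Branch closes: s and ¬s both at w1.
Every branch closes; the branch above is one of them.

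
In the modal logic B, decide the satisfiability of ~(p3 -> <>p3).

1. ~(p3 -> <>p3), u
2. p3, u
3. ~<>p3, u
4. ~p3, u
Accessibility: uRu
Branch closes: p3 and ~p3 both at u.
Every branch closes; the branch above is one of them.

No, unsatisfiable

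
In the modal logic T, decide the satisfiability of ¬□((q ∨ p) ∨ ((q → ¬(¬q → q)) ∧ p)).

1. ¬□((q ∨ p) ∨ ((q → ¬(¬q → q)) ∧ p)), u
2. ¬((q ∨ p) ∨ ((q → ¬(¬q → q)) ∧ p)), v
3. ¬(q ∨ p), v
4. ¬((q → ¬(¬q → q)) ∧ p), v
5. ¬q, v
6. ¬p, v
Accessibility: uRu, uRv, vRv

Satisfiable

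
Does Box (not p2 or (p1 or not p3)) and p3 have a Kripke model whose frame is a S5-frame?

1. Box (not p2 or (p1 or not p3)) and p3, 0
2. Box (not p2 or (p1 or not p3)), 0
3. p3, 0
4. not p2 or (p1 or not p3), 0
5. p1 or not p3, 0
6. p1, 0
Accessibility: 0R0

Satisfiable (open branch found)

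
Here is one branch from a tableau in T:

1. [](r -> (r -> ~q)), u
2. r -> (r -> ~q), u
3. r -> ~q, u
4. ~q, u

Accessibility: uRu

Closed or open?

Not closed

No atom appears with both signs at the same world.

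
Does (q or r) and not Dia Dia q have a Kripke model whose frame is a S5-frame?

Satisfiable

1. (q or r) and not Dia Dia q, 0
2. q or r, 0
3. not Dia Dia q, 0
4. not Dia q, 0
5. not q, 0
6. r, 0
Accessibility: 0R0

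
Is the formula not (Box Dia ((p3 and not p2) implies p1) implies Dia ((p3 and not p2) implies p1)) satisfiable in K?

1. not (Box Dia ((p3 and not p2) implies p1) implies Dia ((p3 and not p2) implies p1)), 0
2. Box Dia ((p3 and not p2) implies p1), 0   [neg-implies-rule on 1]
3. not Dia ((p3 and not p2) implies p1), 0   [neg-implies-rule on 1]

Satisfiable (open branch found)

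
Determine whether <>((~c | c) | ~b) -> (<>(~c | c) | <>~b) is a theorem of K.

Tableau for the negation ~(<>((~c | c) | ~b) -> (<>(~c | c) | <>~b)):
1. ~(<>((~c | c) | ~b) -> (<>(~c | c) | <>~b)), 0
2. <>((~c | c) | ~b), 0
3. ~(<>(~c | c) | <>~b), 0
4. ~<>(~c | c), 0
5. ~<>~b, 0
6. (~c | c) | ~b, 1
7. ~(~c | c), 1
8. c, 1
9. ~c, 1
Accessibility: 0R1
Branch closes: c and ~c both at 1.
Every branch of the negation's tableau closes; the branch above is one of them.

Valid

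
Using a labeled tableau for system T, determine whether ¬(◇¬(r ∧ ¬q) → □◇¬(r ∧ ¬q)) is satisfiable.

Satisfiable

1. ¬(◇¬(r ∧ ¬q) → □◇¬(r ∧ ¬q)), w0
2. ◇¬(r ∧ ¬q), w0   [¬→-rule on 1]
3. ¬□◇¬(r ∧ ¬q), w0   [¬→-rule on 1]
4. ¬(r ∧ ¬q), w1   [◇-rule on 2: fresh world w1, w0Rw1]
5. q, w1   [¬∧-rule on 4 (branches; this branch)]
6. ¬◇¬(r ∧ ¬q), w2   [¬□-rule on 3: fresh world w2, w0Rw2]
7. r ∧ ¬q, w2   [¬◇-rule on 6 via w2Rw2]
8. r, w2   [∧-rule on 7]
9. ¬q, w2   [∧-rule on 7]
Accessibility: w0Rw0, w0Rw1, w0Rw2, w1Rw1, w2Rw2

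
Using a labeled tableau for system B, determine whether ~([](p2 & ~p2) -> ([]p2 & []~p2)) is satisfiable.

1. ~([](p2 & ~p2) -> ([]p2 & []~p2)), u
2. [](p2 & ~p2), u
3. ~([]p2 & []~p2), u
4. p2 & ~p2, u
5. p2, u
6. ~p2, u
Accessibility: uRu
Branch closes: p2 and ~p2 both at u.
All branches of the tableau close; one closing branch shown above.

Unsatisfiable (every branch closes)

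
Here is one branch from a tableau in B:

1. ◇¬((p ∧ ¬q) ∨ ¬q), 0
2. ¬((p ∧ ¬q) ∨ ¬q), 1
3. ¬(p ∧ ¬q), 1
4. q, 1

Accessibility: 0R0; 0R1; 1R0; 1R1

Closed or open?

There is no literal clash: for every atom and world, at most one sign appears.

Open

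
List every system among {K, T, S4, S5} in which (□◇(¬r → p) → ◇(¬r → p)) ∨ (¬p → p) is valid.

K-tableau for the negation ¬((□◇(¬r → p) → ◇(¬r → p)) ∨ (¬p → p)):
1. ¬((□◇(¬r → p) → ◇(¬r → p)) ∨ (¬p → p)), w0
2. ¬(□◇(¬r → p) → ◇(¬r → p)), w0
3. ¬(¬p → p), w0
4. □◇(¬r → p), w0
5. ¬◇(¬r → p), w0
6. ¬p, w0
Complete open branch: countermodel on a K-frame, so not valid in K.
T-tableau for the negation ¬((□◇(¬r → p) → ◇(¬r → p)) ∨ (¬p → p)):
1. ¬((□◇(¬r → p) → ◇(¬r → p)) ∨ (¬p → p)), w0
2. ¬(□◇(¬r → p) → ◇(¬r → p)), w0
3. ¬(¬p → p), w0
4. □◇(¬r → p), w0
5. ¬◇(¬r → p), w0
6. ¬p, w0
7. ◇(¬r → p), w0
8. ¬(¬r → p), w0
9. ¬r, w0
10. ¬r → p, w1
11. ◇(¬r → p), w1
12. ¬(¬r → p), w1
13. ¬r, w1
14. ¬p, w1
15. p, w1
Accessibility: w0Rw0, w0Rw1, w1Rw1
Branch closes: p and ¬p both at w1.
Every branch closes (one shown): valid in T, hence also in S4, S5 (every theorem of T is a theorem of S4 and S5).

T, S4, S5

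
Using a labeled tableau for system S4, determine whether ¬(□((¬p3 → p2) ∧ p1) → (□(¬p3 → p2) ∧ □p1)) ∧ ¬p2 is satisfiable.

No, unsatisfiable

1. ¬(□((¬p3 → p2) ∧ p1) → (□(¬p3 → p2) ∧ □p1)) ∧ ¬p2, w0
2. ¬(□((¬p3 → p2) ∧ p1) → (□(¬p3 → p2) ∧ □p1)), w0   [∧-rule on 1]
3. ¬p2, w0   [∧-rule on 1]
4. □((¬p3 → p2) ∧ p1), w0   [¬→-rule on 2]
5. ¬(□(¬p3 → p2) ∧ □p1), w0   [¬→-rule on 2]
6. (¬p3 → p2) ∧ p1, w0   [□-rule on 4 via w0Rw0]
7. ¬p3 → p2, w0   [∧-rule on 6]
8. p1, w0   [∧-rule on 6]
9. ¬□(¬p3 → p2), w0   [¬∧-rule on 5 (branches; this branch)]
10. p3, w0   [→-rule on 7 (branches; this branch)]
11. ¬(¬p3 → p2), w1   [¬□-rule on 9: fresh world w1, w0Rw1]
12. ¬p3, w1   [¬→-rule on 11]
13. ¬p2, w1   [¬→-rule on 11]
14. (¬p3 → p2) ∧ p1, w1   [□-rule on 4 via w0Rw1]
15. ¬p3 → p2, w1   [∧-rule on 14]
16. p1, w1   [∧-rule on 14]
17. p2, w1   [→-rule on 15 (branches; this branch)]
Accessibility: w0Rw0, w0Rw1, w1Rw1
Branch closes: p2 and ¬p2 both at w1.
Every branch closes; the branch above is one of them.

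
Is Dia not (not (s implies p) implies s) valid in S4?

No, not valid

Tableau for the negation not Dia not (not (s implies p) implies s):
1. not Dia not (not (s implies p) implies s), 0
2. not (s implies p) implies s, 0
3. s, 0
Accessibility: 0R0
The negation has an open branch (countermodel exists).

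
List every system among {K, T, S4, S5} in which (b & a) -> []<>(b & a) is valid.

S5

S4-tableau for the negation ~((b & a) -> []<>(b & a)):
1. ~((b & a) -> []<>(b & a)), u
2. b & a, u   [~->-rule on 1]
3. ~[]<>(b & a), u   [~->-rule on 1]
4. b, u   [&-rule on 2]
5. a, u   [&-rule on 2]
6. ~<>(b & a), v   [~[]-rule on 3: fresh world v, uRv]
7. ~(b & a), v   [~<>-rule on 6 via vRv]
8. ~a, v   [~&-rule on 7 (branches; this branch)]
Accessibility: uRu, uRv, vRv
Complete open branch: countermodel on an S4-frame, so not valid in S4, nor in K, T (the same frame is also a K-frame and a T-frame).
S5-tableau for the negation ~((b & a) -> []<>(b & a)):
1. ~((b & a) -> []<>(b & a)), u
2. b & a, u   [~->-rule on 1]
3. ~[]<>(b & a), u   [~->-rule on 1]
4. b, u   [&-rule on 2]
5. a, u   [&-rule on 2]
6. ~<>(b & a), v   [~[]-rule on 3: fresh world v, uRv]
7. ~(b & a), u   [~<>-rule on 6 via vRu]
8. ~(b & a), v   [~<>-rule on 6 via vRv]
9. ~a, u   [~&-rule on 7 (branches; this branch)]
Accessibility: uRu, uRv, vRu, vRv
Branch closes: a and ~a both at u.
Every branch closes (one shown): valid in S5.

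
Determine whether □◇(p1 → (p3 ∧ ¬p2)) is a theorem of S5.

Invalid (countermodel exists)

Tableau for the negation ¬□◇(p1 → (p3 ∧ ¬p2)):
1. ¬□◇(p1 → (p3 ∧ ¬p2)), w0
2. ¬◇(p1 → (p3 ∧ ¬p2)), w1
3. ¬(p1 → (p3 ∧ ¬p2)), w0
4. p1, w0
5. ¬(p3 ∧ ¬p2), w0
6. ¬(p1 → (p3 ∧ ¬p2)), w1
7. p1, w1
8. ¬(p3 ∧ ¬p2), w1
9. p2, w0
10. p2, w1
Accessibility: w0Rw0, w0Rw1, w1Rw0, w1Rw1
The negation has an open branch (countermodel exists).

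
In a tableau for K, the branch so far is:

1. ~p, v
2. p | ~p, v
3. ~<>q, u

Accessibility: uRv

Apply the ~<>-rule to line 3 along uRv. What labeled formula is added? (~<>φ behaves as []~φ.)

~q, v

~<>φ behaves as []~φ: propagate the negated body to each accessible world.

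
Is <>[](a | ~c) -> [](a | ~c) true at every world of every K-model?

Tableau for the negation ~(<>[](a | ~c) -> [](a | ~c)):
1. ~(<>[](a | ~c) -> [](a | ~c)), 0
2. <>[](a | ~c), 0
3. ~[](a | ~c), 0
4. [](a | ~c), 1
5. ~(a | ~c), 2
6. ~a, 2
7. c, 2
Accessibility: 0R1, 0R2
The negation has an open branch (countermodel exists).

Invalid (countermodel exists)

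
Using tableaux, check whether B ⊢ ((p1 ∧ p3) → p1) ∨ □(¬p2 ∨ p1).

Tableau for the negation ¬(((p1 ∧ p3) → p1) ∨ □(¬p2 ∨ p1)):
1. ¬(((p1 ∧ p3) → p1) ∨ □(¬p2 ∨ p1)), w0
2. ¬((p1 ∧ p3) → p1), w0   [¬∨-rule on 1]
3. ¬□(¬p2 ∨ p1), w0   [¬∨-rule on 1]
4. p1 ∧ p3, w0   [¬→-rule on 2]
5. ¬p1, w0   [¬→-rule on 2]
6. p1, w0   [∧-rule on 4]
7. p3, w0   [∧-rule on 4]
Accessibility: w0Rw0
Branch closes: p1 and ¬p1 both at w0.
Every branch of the negation's tableau closes; the branch above is one of them.

Valid in B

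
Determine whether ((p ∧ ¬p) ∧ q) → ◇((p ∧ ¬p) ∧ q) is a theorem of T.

Tableau for the negation ¬(((p ∧ ¬p) ∧ q) → ◇((p ∧ ¬p) ∧ q)):
1. ¬(((p ∧ ¬p) ∧ q) → ◇((p ∧ ¬p) ∧ q)), 0
2. (p ∧ ¬p) ∧ q, 0
3. ¬◇((p ∧ ¬p) ∧ q), 0
4. p ∧ ¬p, 0
5. q, 0
6. p, 0
7. ¬p, 0
Accessibility: 0R0
Branch closes: p and ¬p both at 0.
All branches of the negation close; one closing branch shown above.

Yes, valid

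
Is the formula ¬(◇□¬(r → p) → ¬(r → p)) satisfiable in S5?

Unsatisfiable

1. ¬(◇□¬(r → p) → ¬(r → p)), u
2. ◇□¬(r → p), u
3. r → p, u
4. p, u
5. □¬(r → p), v
6. ¬(r → p), u
7. r, u
8. ¬p, u
Accessibility: uRu, uRv, vRu, vRv
Branch closes: p and ¬p both at u.
All branches of the tableau close; one closing branch shown above.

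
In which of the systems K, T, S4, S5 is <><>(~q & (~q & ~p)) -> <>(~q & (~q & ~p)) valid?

S4, S5

T-tableau for the negation ~(<><>(~q & (~q & ~p)) -> <>(~q & (~q & ~p))):
1. ~(<><>(~q & (~q & ~p)) -> <>(~q & (~q & ~p))), w0
2. <><>(~q & (~q & ~p)), w0
3. ~<>(~q & (~q & ~p)), w0
4. ~(~q & (~q & ~p)), w0
5. ~(~q & ~p), w0
6. p, w0
7. <>(~q & (~q & ~p)), w1
8. ~(~q & (~q & ~p)), w1
9. ~(~q & ~p), w1
10. p, w1
11. ~q & (~q & ~p), w2
12. ~q, w2
13. ~q & ~p, w2
14. ~p, w2
Accessibility: w0Rw0, w0Rw1, w1Rw1, w1Rw2, w2Rw2
Complete open branch: countermodel on a T-frame, so not valid in T, nor in K (the same frame is also a K-frame).
S4-tableau for the negation ~(<><>(~q & (~q & ~p)) -> <>(~q & (~q & ~p))):
1. ~(<><>(~q & (~q & ~p)) -> <>(~q & (~q & ~p))), w0
2. <><>(~q & (~q & ~p)), w0
3. ~<>(~q & (~q & ~p)), w0
4. ~(~q & (~q & ~p)), w0
5. ~(~q & ~p), w0
6. p, w0
7. <>(~q & (~q & ~p)), w1
8. ~(~q & (~q & ~p)), w1
9. ~(~q & ~p), w1
10. p, w1
11. ~q & (~q & ~p), w2
12. ~q, w2
13. ~q & ~p, w2
14. ~p, w2
15. ~(~q & (~q & ~p)), w2
16. ~(~q & ~p), w2
17. p, w2
Accessibility: w0Rw0, w0Rw1, w0Rw2, w1Rw1, w1Rw2, w2Rw2
Branch closes: p and ~p both at w2.
Every branch closes (one shown): valid in S4, hence also in S5 (every theorem of S4 is a theorem of S5).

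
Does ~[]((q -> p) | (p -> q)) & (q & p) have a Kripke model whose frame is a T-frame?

Unsatisfiable (every branch closes)

1. ~[]((q -> p) | (p -> q)) & (q & p), w0
2. ~[]((q -> p) | (p -> q)), w0
3. q & p, w0
4. q, w0
5. p, w0
6. ~((q -> p) | (p -> q)), w1
7. ~(q -> p), w1
8. ~(p -> q), w1
9. q, w1
10. ~p, w1
11. p, w1
12. ~q, w1
Accessibility: w0Rw0, w0Rw1, w1Rw1
Branch closes: p and ~p both at w1.
Every branch closes; the branch above is one of them.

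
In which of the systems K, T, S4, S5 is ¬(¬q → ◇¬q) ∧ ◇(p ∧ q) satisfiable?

K

T-tableau for the formula:
1. ¬(¬q → ◇¬q) ∧ ◇(p ∧ q), 0
2. ¬(¬q → ◇¬q), 0
3. ◇(p ∧ q), 0
4. ¬q, 0
5. ¬◇¬q, 0
6. q, 0
Accessibility: 0R0
Branch closes: q and ¬q both at 0.
Every branch closes (one shown): unsatisfiable in T, hence also in S4, S5 (every S4/S5-frame is a T-frame).
K-tableau for the formula:
1. ¬(¬q → ◇¬q) ∧ ◇(p ∧ q), 0
2. ¬(¬q → ◇¬q), 0
3. ◇(p ∧ q), 0
4. ¬q, 0
5. ¬◇¬q, 0
6. p ∧ q, 1
7. p, 1
8. q, 1
Accessibility: 0R1
Complete open branch: satisfiable in K.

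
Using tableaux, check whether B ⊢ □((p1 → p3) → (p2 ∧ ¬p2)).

Not valid

Tableau for the negation ¬□((p1 → p3) → (p2 ∧ ¬p2)):
1. ¬□((p1 → p3) → (p2 ∧ ¬p2)), u
2. ¬((p1 → p3) → (p2 ∧ ¬p2)), v
3. p1 → p3, v
4. ¬(p2 ∧ ¬p2), v
5. p3, v
6. p2, v
Accessibility: uRu, uRv, vRu, vRv
The negation has an open branch (countermodel exists).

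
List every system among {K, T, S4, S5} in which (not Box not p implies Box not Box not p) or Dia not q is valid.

S5-tableau for the negation not ((not Box not p implies Box not Box not p) or Dia not q):
1. not ((not Box not p implies Box not Box not p) or Dia not q), 0
2. not (not Box not p implies Box not Box not p), 0
3. not Dia not q, 0
4. not Box not p, 0
5. not Box not Box not p, 0
6. q, 0
7. p, 1
8. q, 1
9. Box not p, 2
10. q, 2
11. not p, 0
12. not p, 1
Accessibility: 0R0, 0R1, 0R2, 1R0, 1R1, 1R2, 2R0, 2R1, 2R2
Branch closes: p and not p both at 1.
Every branch closes (one shown): valid in S5.
S4-tableau for the negation not ((not Box not p implies Box not Box not p) or Dia not q):
1. not ((not Box not p implies Box not Box not p) or Dia not q), 0
2. not (not Box not p implies Box not Box not p), 0
3. not Dia not q, 0
4. not Box not p, 0
5. not Box not Box not p, 0
6. q, 0
7. p, 1
8. q, 1
9. Box not p, 2
10. q, 2
11. not p, 2
Accessibility: 0R0, 0R1, 0R2, 1R1, 2R2
Complete open branch: countermodel on an S4-frame, so not valid in S4, nor in K, T (the same frame is also a K-frame and a T-frame).

S5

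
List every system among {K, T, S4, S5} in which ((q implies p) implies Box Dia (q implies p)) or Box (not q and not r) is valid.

S5

S4-tableau for the negation not (((q implies p) implies Box Dia (q implies p)) or Box (not q and not r)):
1. not (((q implies p) implies Box Dia (q implies p)) or Box (not q and not r)), w0
2. not ((q implies p) implies Box Dia (q implies p)), w0
3. not Box (not q and not r), w0
4. q implies p, w0
5. not Box Dia (q implies p), w0
6. p, w0
7. not (not q and not r), w1
8. r, w1
9. not Dia (q implies p), w2
10. not (q implies p), w2
11. q, w2
12. not p, w2
Accessibility: w0Rw0, w0Rw1, w0Rw2, w1Rw1, w2Rw2
Complete open branch: countermodel on an S4-frame, so not valid in S4, nor in K, T (the same frame is also a K-frame and a T-frame).
S5-tableau for the negation not (((q implies p) implies Box Dia (q implies p)) or Box (not q and not r)):
1. not (((q implies p) implies Box Dia (q implies p)) or Box (not q and not r)), w0
2. not ((q implies p) implies Box Dia (q implies p)), w0
3. not Box (not q and not r), w0
4. q implies p, w0
5. not Box Dia (q implies p), w0
6. p, w0
7. not (not q and not r), w1
8. r, w1
9. not Dia (q implies p), w2
10. not (q implies p), w0
11. q, w0
12. not p, w0
Accessibility: w0Rw0, w0Rw1, w0Rw2, w1Rw0, w1Rw1, w1Rw2, w2Rw0, w2Rw1, w2Rw2
Branch closes: p and not p both at w0.
Every branch closes (one shown): valid in S5.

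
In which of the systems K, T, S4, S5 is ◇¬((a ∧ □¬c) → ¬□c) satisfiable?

K

T-tableau for the formula:
1. ◇¬((a ∧ □¬c) → ¬□c), w0
2. ¬((a ∧ □¬c) → ¬□c), w1
3. a ∧ □¬c, w1
4. □c, w1
5. a, w1
6. □¬c, w1
7. c, w1
8. ¬c, w1
Accessibility: w0Rw0, w0Rw1, w1Rw1
Branch closes: c and ¬c both at w1.
Every branch closes (one shown): unsatisfiable in T, hence also in S4, S5 (every S4/S5-frame is a T-frame).
K-tableau for the formula:
1. ◇¬((a ∧ □¬c) → ¬□c), w0
2. ¬((a ∧ □¬c) → ¬□c), w1
3. a ∧ □¬c, w1
4. □c, w1
5. a, w1
6. □¬c, w1
Accessibility: w0Rw1
Complete open branch: satisfiable in K.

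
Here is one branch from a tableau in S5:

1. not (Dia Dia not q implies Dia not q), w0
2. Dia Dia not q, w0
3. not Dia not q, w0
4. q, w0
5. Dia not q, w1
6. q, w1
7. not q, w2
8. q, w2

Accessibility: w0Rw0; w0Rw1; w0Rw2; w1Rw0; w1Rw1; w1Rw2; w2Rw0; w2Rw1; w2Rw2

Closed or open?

Closed

Both q and not q appear at w2.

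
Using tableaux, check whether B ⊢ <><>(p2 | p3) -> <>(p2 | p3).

No, not valid

Tableau for the negation ~(<><>(p2 | p3) -> <>(p2 | p3)):
1. ~(<><>(p2 | p3) -> <>(p2 | p3)), 0
2. <><>(p2 | p3), 0
3. ~<>(p2 | p3), 0
4. ~(p2 | p3), 0
5. ~p2, 0
6. ~p3, 0
7. <>(p2 | p3), 1
8. ~(p2 | p3), 1
9. ~p2, 1
10. ~p3, 1
11. p2 | p3, 2
12. p3, 2
Accessibility: 0R0, 0R1, 1R0, 1R1, 1R2, 2R1, 2R2
The negation has an open branch (countermodel exists).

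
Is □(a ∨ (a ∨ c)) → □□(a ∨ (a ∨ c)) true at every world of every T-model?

Invalid (countermodel exists)

Tableau for the negation ¬(□(a ∨ (a ∨ c)) → □□(a ∨ (a ∨ c))):
1. ¬(□(a ∨ (a ∨ c)) → □□(a ∨ (a ∨ c))), u
2. □(a ∨ (a ∨ c)), u
3. ¬□□(a ∨ (a ∨ c)), u
4. a ∨ (a ∨ c), u
5. a ∨ c, u
6. c, u
7. ¬□(a ∨ (a ∨ c)), v
8. a ∨ (a ∨ c), v
9. a ∨ c, v
10. c, v
11. ¬(a ∨ (a ∨ c)), w
12. ¬a, w
13. ¬(a ∨ c), w
14. ¬c, w
Accessibility: uRu, uRv, vRv, vRw, wRw
The negation has an open branch (countermodel exists).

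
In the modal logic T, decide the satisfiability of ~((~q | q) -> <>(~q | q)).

Unsatisfiable (every branch closes)

1. ~((~q | q) -> <>(~q | q)), w0
2. ~q | q, w0
3. ~<>(~q | q), w0
4. ~(~q | q), w0
5. q, w0
6. ~q, w0
Accessibility: w0Rw0
Branch closes: q and ~q both at w0.
All branches of the tableau close; one closing branch shown above.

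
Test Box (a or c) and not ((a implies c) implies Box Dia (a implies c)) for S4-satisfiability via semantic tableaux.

Satisfiable (open branch found)

1. Box (a or c) and not ((a implies c) implies Box Dia (a implies c)), u
2. Box (a or c), u   [and-rule on 1]
3. not ((a implies c) implies Box Dia (a implies c)), u   [and-rule on 1]
4. a implies c, u   [neg-implies-rule on 3]
5. not Box Dia (a implies c), u   [neg-implies-rule on 3]
6. a or c, u   [Box-rule on 2 via uRu]
7. c, u   [implies-rule on 4 (branches; this branch)]
8. not Dia (a implies c), v   [neg-Box-rule on 5: fresh world v, uRv]
9. a or c, v   [Box-rule on 2 via uRv]
10. not (a implies c), v   [neg-Dia-rule on 8 via vRv]
11. a, v   [neg-implies-rule on 10]
12. not c, v   [neg-implies-rule on 10]
Accessibility: uRu, uRv, vRv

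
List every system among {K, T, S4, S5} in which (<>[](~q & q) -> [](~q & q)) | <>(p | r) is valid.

T-tableau for the negation ~((<>[](~q & q) -> [](~q & q)) | <>(p | r)):
1. ~((<>[](~q & q) -> [](~q & q)) | <>(p | r)), 0
2. ~(<>[](~q & q) -> [](~q & q)), 0
3. ~<>(p | r), 0
4. <>[](~q & q), 0
5. ~[](~q & q), 0
6. ~(p | r), 0
7. ~p, 0
8. ~r, 0
9. [](~q & q), 1
10. ~(p | r), 1
11. ~p, 1
12. ~r, 1
13. ~q & q, 1
14. ~q, 1
15. q, 1
Accessibility: 0R0, 0R1, 1R1
Branch closes: q and ~q both at 1.
Every branch closes (one shown): valid in T, hence also in S4, S5 (every theorem of T is a theorem of S4 and S5).
K-tableau for the negation ~((<>[](~q & q) -> [](~q & q)) | <>(p | r)):
1. ~((<>[](~q & q) -> [](~q & q)) | <>(p | r)), 0
2. ~(<>[](~q & q) -> [](~q & q)), 0
3. ~<>(p | r), 0
4. <>[](~q & q), 0
5. ~[](~q & q), 0
6. [](~q & q), 1
7. ~(p | r), 1
8. ~p, 1
9. ~r, 1
10. ~(~q & q), 2
11. ~(p | r), 2
12. ~p, 2
13. ~r, 2
14. ~q, 2
Accessibility: 0R1, 0R2
Complete open branch: countermodel on a K-frame, so not valid in K.

T, S4, S5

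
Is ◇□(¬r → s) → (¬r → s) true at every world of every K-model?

Tableau for the negation ¬(◇□(¬r → s) → (¬r → s)):
1. ¬(◇□(¬r → s) → (¬r → s)), u
2. ◇□(¬r → s), u
3. ¬(¬r → s), u
4. ¬r, u
5. ¬s, u
6. □(¬r → s), v
Accessibility: uRv
The negation has an open branch (countermodel exists).

No, not valid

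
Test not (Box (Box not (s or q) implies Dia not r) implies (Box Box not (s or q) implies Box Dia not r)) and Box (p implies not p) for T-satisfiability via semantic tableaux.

Unsatisfiable (every branch closes)

1. not (Box (Box not (s or q) implies Dia not r) implies (Box Box not (s or q) implies Box Dia not r)) and Box (p implies not p), w0
2. not (Box (Box not (s or q) implies Dia not r) implies (Box Box not (s or q) implies Box Dia not r)), w0
3. Box (p implies not p), w0
4. Box (Box not (s or q) implies Dia not r), w0
5. not (Box Box not (s or q) implies Box Dia not r), w0
6. Box Box not (s or q), w0
7. not Box Dia not r, w0
8. p implies not p, w0
9. Box not (s or q) implies Dia not r, w0
10. Box not (s or q), w0
11. not (s or q), w0
12. not s, w0
13. not q, w0
14. not p, w0
15. Dia not r, w0
16. not Dia not r, w1
17. p implies not p, w1
18. Box not (s or q) implies Dia not r, w1
19. Box not (s or q), w1
20. not (s or q), w1
21. not s, w1
22. not q, w1
23. r, w1
24. not p, w1
25. not Box not (s or q), w1
26. not r, w2
27. p implies not p, w2
28. Box not (s or q) implies Dia not r, w2
29. Box not (s or q), w2
30. not (s or q), w2
31. not s, w2
32. not q, w2
33. not p, w2
34. Dia not r, w2
35. s or q, w3
36. r, w3
37. not (s or q), w3
38. not s, w3
39. not q, w3
40. q, w3
Accessibility: w0Rw0, w0Rw1, w0Rw2, w1Rw1, w1Rw3, w2Rw2, w3Rw3
Branch closes: q and not q both at w3.
All branches of the tableau close; one closing branch shown above.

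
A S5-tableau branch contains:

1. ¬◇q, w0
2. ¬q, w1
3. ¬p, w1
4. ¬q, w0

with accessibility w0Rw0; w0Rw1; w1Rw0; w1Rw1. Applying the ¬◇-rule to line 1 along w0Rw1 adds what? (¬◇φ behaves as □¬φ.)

¬◇φ behaves as □¬φ: propagate the negated body to each accessible world.

¬q, w1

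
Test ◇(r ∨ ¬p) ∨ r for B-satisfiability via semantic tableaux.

1. ◇(r ∨ ¬p) ∨ r, u
2. r, u
Accessibility: uRu

Satisfiable (open branch found)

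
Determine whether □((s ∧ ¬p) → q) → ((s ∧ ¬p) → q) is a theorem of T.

Tableau for the negation ¬(□((s ∧ ¬p) → q) → ((s ∧ ¬p) → q)):
1. ¬(□((s ∧ ¬p) → q) → ((s ∧ ¬p) → q)), u
2. □((s ∧ ¬p) → q), u
3. ¬((s ∧ ¬p) → q), u
4. s ∧ ¬p, u
5. ¬q, u
6. s, u
7. ¬p, u
8. (s ∧ ¬p) → q, u
9. ¬(s ∧ ¬p), u
10. p, u
Accessibility: uRu
Branch closes: p and ¬p both at u.
Every branch of the negation's tableau closes; the branch above is one of them.

Yes, valid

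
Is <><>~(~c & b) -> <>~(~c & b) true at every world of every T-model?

Tableau for the negation ~(<><>~(~c & b) -> <>~(~c & b)):
1. ~(<><>~(~c & b) -> <>~(~c & b)), w0
2. <><>~(~c & b), w0
3. ~<>~(~c & b), w0
4. ~c & b, w0
5. ~c, w0
6. b, w0
7. <>~(~c & b), w1
8. ~c & b, w1
9. ~c, w1
10. b, w1
11. ~(~c & b), w2
12. ~b, w2
Accessibility: w0Rw0, w0Rw1, w1Rw1, w1Rw2, w2Rw2
The negation has an open branch (countermodel exists).

Invalid (countermodel exists)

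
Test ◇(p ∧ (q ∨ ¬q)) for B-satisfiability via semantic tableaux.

1. ◇(p ∧ (q ∨ ¬q)), u
2. p ∧ (q ∨ ¬q), v
3. p, v
4. q ∨ ¬q, v
5. ¬q, v
Accessibility: uRu, uRv, vRu, vRv

Satisfiable (open branch found)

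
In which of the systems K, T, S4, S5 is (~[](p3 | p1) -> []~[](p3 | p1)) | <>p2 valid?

S5

S4-tableau for the negation ~((~[](p3 | p1) -> []~[](p3 | p1)) | <>p2):
1. ~((~[](p3 | p1) -> []~[](p3 | p1)) | <>p2), u
2. ~(~[](p3 | p1) -> []~[](p3 | p1)), u
3. ~<>p2, u
4. ~[](p3 | p1), u
5. ~[]~[](p3 | p1), u
6. ~p2, u
7. ~(p3 | p1), v
8. ~p3, v
9. ~p1, v
10. ~p2, v
11. [](p3 | p1), w
12. ~p2, w
13. p3 | p1, w
14. p1, w
Accessibility: uRu, uRv, uRw, vRv, wRw
Complete open branch: countermodel on an S4-frame, so not valid in S4, nor in K, T (the same frame is also a K-frame and a T-frame).
S5-tableau for the negation ~((~[](p3 | p1) -> []~[](p3 | p1)) | <>p2):
1. ~((~[](p3 | p1) -> []~[](p3 | p1)) | <>p2), u
2. ~(~[](p3 | p1) -> []~[](p3 | p1)), u
3. ~<>p2, u
4. ~[](p3 | p1), u
5. ~[]~[](p3 | p1), u
6. ~p2, u
7. ~(p3 | p1), v
8. ~p3, v
9. ~p1, v
10. ~p2, v
11. [](p3 | p1), w
12. ~p2, w
13. p3 | p1, u
14. p3 | p1, v
15. p3 | p1, w
16. p1, u
17. p1, v
Accessibility: uRu, uRv, uRw, vRu, vRv, vRw, wRu, wRv, wRw
Branch closes: p1 and ~p1 both at v.
Every branch closes (one shown): valid in S5.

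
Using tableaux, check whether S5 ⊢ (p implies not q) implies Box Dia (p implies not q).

Valid

Tableau for the negation not ((p implies not q) implies Box Dia (p implies not q)):
1. not ((p implies not q) implies Box Dia (p implies not q)), u
2. p implies not q, u
3. not Box Dia (p implies not q), u
4. not q, u
5. not Dia (p implies not q), v
6. not (p implies not q), u
7. p, u
8. q, u
Accessibility: uRu, uRv, vRu, vRv
Branch closes: q and not q both at u.
Every branch of the negation's tableau closes; the branch above is one of them.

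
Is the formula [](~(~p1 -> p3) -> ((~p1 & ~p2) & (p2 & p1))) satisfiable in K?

Yes, satisfiable

1. [](~(~p1 -> p3) -> ((~p1 & ~p2) & (p2 & p1))), w0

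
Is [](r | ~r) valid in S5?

Valid

Tableau for the negation ~[](r | ~r):
1. ~[](r | ~r), u
2. ~(r | ~r), v
3. ~r, v
4. r, v
Accessibility: uRu, uRv, vRu, vRv
Branch closes: r and ~r both at v.
Every branch of the negation's tableau closes; the branch above is one of them.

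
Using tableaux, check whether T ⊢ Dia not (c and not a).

Invalid (countermodel exists)

Tableau for the negation not Dia not (c and not a):
1. not Dia not (c and not a), u
2. c and not a, u   [neg-Dia-rule on 1 via uRu]
3. c, u   [and-rule on 2]
4. not a, u   [and-rule on 2]
Accessibility: uRu
The negation has an open branch (countermodel exists).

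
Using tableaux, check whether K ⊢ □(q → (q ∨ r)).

Tableau for the negation ¬□(q → (q ∨ r)):
1. ¬□(q → (q ∨ r)), 0
2. ¬(q → (q ∨ r)), 1
3. q, 1
4. ¬(q ∨ r), 1
5. ¬q, 1
6. ¬r, 1
Accessibility: 0R1
Branch closes: q and ¬q both at 1.
Every branch of the negation's tableau closes; the branch above is one of them.

Valid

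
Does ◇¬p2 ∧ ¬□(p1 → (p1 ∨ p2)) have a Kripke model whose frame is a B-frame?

Unsatisfiable (every branch closes)

1. ◇¬p2 ∧ ¬□(p1 → (p1 ∨ p2)), 0
2. ◇¬p2, 0
3. ¬□(p1 → (p1 ∨ p2)), 0
4. ¬p2, 1
5. ¬(p1 → (p1 ∨ p2)), 2
6. p1, 2
7. ¬(p1 ∨ p2), 2
8. ¬p1, 2
9. ¬p2, 2
Accessibility: 0R0, 0R1, 0R2, 1R0, 1R1, 2R0, 2R2
Branch closes: p1 and ¬p1 both at 2.
(One branch shown.) All branches close.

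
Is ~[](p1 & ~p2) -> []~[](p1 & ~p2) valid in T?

Not valid

Tableau for the negation ~(~[](p1 & ~p2) -> []~[](p1 & ~p2)):
1. ~(~[](p1 & ~p2) -> []~[](p1 & ~p2)), u
2. ~[](p1 & ~p2), u
3. ~[]~[](p1 & ~p2), u
4. ~(p1 & ~p2), v
5. p2, v
6. [](p1 & ~p2), w
7. p1 & ~p2, w
8. p1, w
9. ~p2, w
Accessibility: uRu, uRv, uRw, vRv, wRw
The negation has an open branch (countermodel exists).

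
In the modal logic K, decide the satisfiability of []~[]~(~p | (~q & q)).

Satisfiable

1. []~[]~(~p | (~q & q)), w0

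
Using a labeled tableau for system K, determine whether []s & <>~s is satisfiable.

1. []s & <>~s, 0
2. []s, 0
3. <>~s, 0
4. ~s, 1
5. s, 1
Accessibility: 0R1
Branch closes: s and ~s both at 1.
Every branch closes; the branch above is one of them.

Unsatisfiable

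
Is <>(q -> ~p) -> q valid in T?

No, not valid

Tableau for the negation ~(<>(q -> ~p) -> q):
1. ~(<>(q -> ~p) -> q), w0
2. <>(q -> ~p), w0
3. ~q, w0
4. q -> ~p, w1
5. ~p, w1
Accessibility: w0Rw0, w0Rw1, w1Rw1
The negation has an open branch (countermodel exists).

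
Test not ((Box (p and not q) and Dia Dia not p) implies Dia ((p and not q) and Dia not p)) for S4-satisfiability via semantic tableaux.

Unsatisfiable (every branch closes)

1. not ((Box (p and not q) and Dia Dia not p) implies Dia ((p and not q) and Dia not p)), 0
2. Box (p and not q) and Dia Dia not p, 0
3. not Dia ((p and not q) and Dia not p), 0
4. Box (p and not q), 0
5. Dia Dia not p, 0
6. not ((p and not q) and Dia not p), 0
7. p and not q, 0
8. p, 0
9. not q, 0
10. not Dia not p, 0
11. Dia not p, 1
12. not ((p and not q) and Dia not p), 1
13. p and not q, 1
14. p, 1
15. not q, 1
16. not Dia not p, 1
17. not p, 2
18. not ((p and not q) and Dia not p), 2
19. p and not q, 2
20. p, 2
21. not q, 2
Accessibility: 0R0, 0R1, 0R2, 1R1, 1R2, 2R2
Branch closes: p and not p both at 2.
Every branch closes; the branch above is one of them.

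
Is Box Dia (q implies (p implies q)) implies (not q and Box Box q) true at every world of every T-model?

Tableau for the negation not (Box Dia (q implies (p implies q)) implies (not q and Box Box q)):
1. not (Box Dia (q implies (p implies q)) implies (not q and Box Box q)), u
2. Box Dia (q implies (p implies q)), u   [neg-implies-rule on 1]
3. not (not q and Box Box q), u   [neg-implies-rule on 1]
4. Dia (q implies (p implies q)), u   [Box-rule on 2 via uRu]
5. not Box Box q, u   [neg-and-rule on 3 (branches; this branch)]
6. q implies (p implies q), v   [Dia-rule on 4: fresh world v, uRv]
7. Dia (q implies (p implies q)), v   [Box-rule on 2 via uRv]
8. p implies q, v   [implies-rule on 6 (branches; this branch)]
9. q, v   [implies-rule on 8 (branches; this branch)]
10. not Box q, w   [neg-Box-rule on 5: fresh world w, uRw]
11. Dia (q implies (p implies q)), w   [Box-rule on 2 via uRw]
12. q implies (p implies q), x   [Dia-rule on 7: fresh world x, vRx]
13. p implies q, x   [implies-rule on 12 (branches; this branch)]
14. q, x   [implies-rule on 13 (branches; this branch)]
15. not q, y   [neg-Box-rule on 10: fresh world y, wRy]
16. q implies (p implies q), z   [Dia-rule on 11: fresh world z, wRz]
17. p implies q, z   [implies-rule on 16 (branches; this branch)]
18. q, z   [implies-rule on 17 (branches; this branch)]
Accessibility: uRu, uRv, uRw, vRv, vRx, wRw, wRy, wRz, xRx, yRy, zRz
The negation has an open branch (countermodel exists).

Invalid (countermodel exists)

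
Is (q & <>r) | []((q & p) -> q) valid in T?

Valid in T

Tableau for the negation ~((q & <>r) | []((q & p) -> q)):
1. ~((q & <>r) | []((q & p) -> q)), w0
2. ~(q & <>r), w0
3. ~[]((q & p) -> q), w0
4. ~<>r, w0
5. ~r, w0
6. ~((q & p) -> q), w1
7. q & p, w1
8. ~q, w1
9. q, w1
10. p, w1
Accessibility: w0Rw0, w0Rw1, w1Rw1
Branch closes: q and ~q both at w1.
All branches of the negation close; one closing branch shown above.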